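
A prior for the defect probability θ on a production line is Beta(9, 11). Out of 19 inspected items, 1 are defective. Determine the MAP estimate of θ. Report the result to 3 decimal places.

θ̂_MAP = 0.243

Prior: Beta(9, 11).
Data: 1 success in 19 trials. The binomial likelihood contributes θ(1−θ)^18, so the posterior is Beta(9+1, 11+18) = Beta(10, 29).
For Beta(a, b) with a, b > 1 the mode is (a−1)/(a+b−2) = 9/37 ≈ 0.243.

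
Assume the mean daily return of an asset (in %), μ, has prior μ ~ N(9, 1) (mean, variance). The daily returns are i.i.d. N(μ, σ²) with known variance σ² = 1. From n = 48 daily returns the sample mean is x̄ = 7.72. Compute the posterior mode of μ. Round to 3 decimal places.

μ̂_MAP = 7.746

n = 48, x̄ = 7.72.
For a Normal prior and Normal likelihood with known variance, the posterior is Normal; its mode equals its mean, the precision-weighted average.
Prior precision 1/σ₀² = 1/1 = 1; data precision n/σ² = 48/1 = 48.
μ̂ = (1·9 + 48·7.72) / (1 + 48) = 379.56/49 = 9489/1225 ≈ 7.746.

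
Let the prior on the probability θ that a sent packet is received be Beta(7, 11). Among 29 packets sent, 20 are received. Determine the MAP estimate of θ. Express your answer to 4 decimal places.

Prior: Beta(7, 11).
Data: 20 successes in 29 trials. The binomial likelihood contributes θ^20(1−θ)^9, so the posterior is Beta(7+20, 11+9) = Beta(27, 20).
For Beta(a, b) with a, b > 1 the mode is (a−1)/(a+b−2) = 26/45 ≈ 0.5778.

θ̂_MAP = 0.5778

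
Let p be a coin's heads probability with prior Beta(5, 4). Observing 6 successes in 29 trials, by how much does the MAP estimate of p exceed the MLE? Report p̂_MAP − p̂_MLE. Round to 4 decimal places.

MAP − MLE = 0.0709

Posterior is Beta(11, 27); MAP = (11−1)/(38−2) = 10/36 ≈ 0.27778.
MLE ignores the prior: p̂_MLE = k/n = 6/29 ≈ 0.20690.
Difference = 10/36 − 6/29 = 37/522 ≈ 0.0709.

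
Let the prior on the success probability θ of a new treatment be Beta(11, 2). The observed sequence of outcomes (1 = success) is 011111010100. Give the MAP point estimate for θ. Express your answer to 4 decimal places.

Prior: Beta(11, 2).
Data: 7 successes in 12 trials (from the sequence). The binomial likelihood contributes θ^7(1−θ)^5, so the posterior is Beta(11+7, 2+5) = Beta(18, 7).
For Beta(a, b) with a, b > 1 the mode is (a−1)/(a+b−2) = 17/23 ≈ 0.7391.

θ̂_MAP = 0.7391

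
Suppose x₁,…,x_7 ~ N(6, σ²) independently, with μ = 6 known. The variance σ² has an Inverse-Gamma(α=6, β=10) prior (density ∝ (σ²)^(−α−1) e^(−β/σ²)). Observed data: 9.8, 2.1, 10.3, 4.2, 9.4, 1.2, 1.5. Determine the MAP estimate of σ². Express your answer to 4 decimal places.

Sum of squared deviations about the known mean: SS = (9.8−6)² + (2.1−6)² + (10.3−6)² + (4.2−6)² + (9.4−6)² + (1.2−6)² + (1.5−6)² = 106.23.
The Normal likelihood contributes (σ²)^(−n/2) exp(−SS/(2σ²)), so the posterior is Inverse-Gamma(α + n/2, β + SS/2) = Inverse-Gamma(9.5, 63.115).
The mode of Inverse-Gamma(a, b) is b/(a+1) = 63.115/10.5 ≈ 6.0110.

σ̂²_MAP = 6.0110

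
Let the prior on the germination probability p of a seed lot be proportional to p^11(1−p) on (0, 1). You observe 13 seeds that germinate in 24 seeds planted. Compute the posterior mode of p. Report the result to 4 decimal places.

The prior density ∝ p^11(1−p)^1 is the kernel of Beta(12, 2).
Data: 13 successes in 24 trials. The binomial likelihood contributes p^13(1−p)^11, so the posterior is Beta(12+13, 2+11) = Beta(25, 13).
For Beta(a, b) with a, b > 1 the mode is (a−1)/(a+b−2) = 24/36 ≈ 0.6667.

p̂_MAP = 0.6667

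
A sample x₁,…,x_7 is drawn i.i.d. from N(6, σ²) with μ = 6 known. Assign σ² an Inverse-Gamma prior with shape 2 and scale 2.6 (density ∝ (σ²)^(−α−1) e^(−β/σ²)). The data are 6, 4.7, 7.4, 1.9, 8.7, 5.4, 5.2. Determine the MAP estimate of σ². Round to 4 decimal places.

σ̂²_MAP = 2.6115

Sum of squared deviations about the known mean: SS = (6−6)² + (4.7−6)² + (7.4−6)² + (1.9−6)² + (8.7−6)² + (5.4−6)² + (5.2−6)² = 28.75.
The Normal likelihood contributes (σ²)^(−n/2) exp(−SS/(2σ²)), so the posterior is Inverse-Gamma(α + n/2, β + SS/2) = Inverse-Gamma(5.5, 16.975).
The mode of Inverse-Gamma(a, b) is b/(a+1) = 16.975/6.5 ≈ 2.6115.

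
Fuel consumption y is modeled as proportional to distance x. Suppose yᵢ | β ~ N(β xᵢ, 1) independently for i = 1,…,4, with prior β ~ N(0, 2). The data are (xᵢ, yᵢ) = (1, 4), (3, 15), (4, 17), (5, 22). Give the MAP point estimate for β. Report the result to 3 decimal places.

log p(β | y) = −Σ(yᵢ − βxᵢ)²/(2·1) − β²/(2·2) + const.
Setting the derivative to zero: Σxᵢ(yᵢ − βxᵢ)/1 − β/2 = 0, so β = Σxᵢyᵢ / (Σxᵢ² + σ²/τ²).
Σxᵢyᵢ = 1·4 + 3·15 + 4·17 + 5·22 = 227; Σxᵢ² = 51; σ²/τ² = 0.5.
β̂_MAP = 227 / (51 + 0.5) = 227/51.5 ≈ 4.408.

β̂_MAP = 4.408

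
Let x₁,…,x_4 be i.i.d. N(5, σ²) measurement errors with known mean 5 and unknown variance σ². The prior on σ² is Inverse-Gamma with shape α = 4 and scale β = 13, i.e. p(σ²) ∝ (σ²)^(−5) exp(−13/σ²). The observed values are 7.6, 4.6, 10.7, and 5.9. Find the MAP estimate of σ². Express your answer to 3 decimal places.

σ̂²_MAP = 4.730

Sum of squared deviations about the known mean: SS = (7.6−5)² + (4.6−5)² + (10.7−5)² + (5.9−5)² = 40.22.
The Normal likelihood contributes (σ²)^(−n/2) exp(−SS/(2σ²)), so the posterior is Inverse-Gamma(α + n/2, β + SS/2) = Inverse-Gamma(6, 33.11).
The mode of Inverse-Gamma(a, b) is b/(a+1) = 33.11/7 ≈ 4.730.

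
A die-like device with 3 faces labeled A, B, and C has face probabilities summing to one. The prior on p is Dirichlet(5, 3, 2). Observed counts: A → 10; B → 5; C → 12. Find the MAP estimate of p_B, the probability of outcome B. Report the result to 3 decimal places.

MAP estimate of p_B = 0.206

The posterior is Dirichlet(αᵢ + nᵢ) = Dirichlet(15, 8, 14).
For a Dirichlet(a₁,…,a_K) with all aᵢ > 1, the mode has j-th component (aⱼ − 1)/(Σaᵢ − K).
Here Σaᵢ = 37 and K = 3, so p_B = (8 − 1)/(37 − 3) = 7/34 ≈ 0.206.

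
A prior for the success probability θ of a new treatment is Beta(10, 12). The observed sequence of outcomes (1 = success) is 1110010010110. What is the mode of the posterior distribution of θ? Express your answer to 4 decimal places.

θ̂_MAP = 0.4848

Prior: Beta(10, 12).
Data: 7 successes in 13 trials (from the sequence). The binomial likelihood contributes θ^7(1−θ)^6, so the posterior is Beta(10+7, 12+6) = Beta(17, 18).
For Beta(a, b) with a, b > 1 the mode is (a−1)/(a+b−2) = 16/33 ≈ 0.4848.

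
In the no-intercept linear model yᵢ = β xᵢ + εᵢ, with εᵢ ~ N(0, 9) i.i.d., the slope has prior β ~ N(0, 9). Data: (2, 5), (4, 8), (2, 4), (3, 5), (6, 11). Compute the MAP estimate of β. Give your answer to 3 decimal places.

log p(β | y) = −Σ(yᵢ − βxᵢ)²/(2·9) − β²/(2·9) + const.
Setting the derivative to zero: Σxᵢ(yᵢ − βxᵢ)/9 − β/9 = 0, so β = Σxᵢyᵢ / (Σxᵢ² + σ²/τ²).
Σxᵢyᵢ = 2·5 + 4·8 + 2·4 + 3·5 + 6·11 = 131; Σxᵢ² = 69; σ²/τ² = 1.
β̂_MAP = 131 / (69 + 1) = 131/70 ≈ 1.871.

β̂_MAP = 1.871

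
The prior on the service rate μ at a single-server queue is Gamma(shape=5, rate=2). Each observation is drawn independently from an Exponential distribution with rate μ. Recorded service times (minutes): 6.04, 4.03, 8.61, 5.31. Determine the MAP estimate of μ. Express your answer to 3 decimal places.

μ̂_MAP = 0.308

The Exponential(rate=μ) likelihood is ∝ μ^n e^(−μΣtᵢ). Here n = 4 and Σtᵢ = 6.04 + 4.03 + 8.61 + 5.31 = 23.99.
Posterior ∝ μ^4e^(−2μ) · μ^4e^(−23.99μ) = μ^8e^(−25.99μ), i.e. Gamma(9, 25.99).
Mode = (a−1)/b = 8/25.99 ≈ 0.308.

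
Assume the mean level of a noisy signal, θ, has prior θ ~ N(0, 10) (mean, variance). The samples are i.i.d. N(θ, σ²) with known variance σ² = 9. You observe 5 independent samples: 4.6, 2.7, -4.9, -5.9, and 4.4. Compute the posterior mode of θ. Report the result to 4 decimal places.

n = 5; x̄ = (4.6 + 2.7 + (-4.9) + (-5.9) + 4.4)/5 = 0.9/5 = 0.18.
For a Normal prior and Normal likelihood with known variance, the posterior is Normal; its mode equals its mean, the precision-weighted average.
Prior precision 1/σ₀² = 1/10 = 0.1; data precision n/σ² = 5/9.
θ̂ = (0.1·0 + (5/9)·0.18) / (0.1 + 5/9) = 0.1/(59/90) = 9/59 ≈ 0.1525.

θ̂_MAP = 0.1525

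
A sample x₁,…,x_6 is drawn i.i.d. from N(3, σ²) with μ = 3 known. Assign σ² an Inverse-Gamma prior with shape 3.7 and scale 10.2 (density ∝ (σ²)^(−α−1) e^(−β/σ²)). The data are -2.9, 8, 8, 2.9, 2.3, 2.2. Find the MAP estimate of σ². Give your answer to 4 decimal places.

σ̂²_MAP = 6.9058

Sum of squared deviations about the known mean: SS = (-2.9−3)² + (8−3)² + (8−3)² + (2.9−3)² + (2.3−3)² + (2.2−3)² = 85.95.
The Normal likelihood contributes (σ²)^(−n/2) exp(−SS/(2σ²)), so the posterior is Inverse-Gamma(α + n/2, β + SS/2) = Inverse-Gamma(6.7, 53.175).
The mode of Inverse-Gamma(a, b) is b/(a+1) = 53.175/7.7 ≈ 6.9058.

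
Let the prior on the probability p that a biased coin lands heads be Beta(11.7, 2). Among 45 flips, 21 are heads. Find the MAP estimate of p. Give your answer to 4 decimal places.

p̂_MAP = 0.5591

Prior: Beta(11.7, 2).
Data: 21 successes in 45 trials. The binomial likelihood contributes p^21(1−p)^24, so the posterior is Beta(11.7+21, 2+24) = Beta(32.7, 26).
For Beta(a, b) with a, b > 1 the mode is (a−1)/(a+b−2) = 31.7/56.7 ≈ 0.5591.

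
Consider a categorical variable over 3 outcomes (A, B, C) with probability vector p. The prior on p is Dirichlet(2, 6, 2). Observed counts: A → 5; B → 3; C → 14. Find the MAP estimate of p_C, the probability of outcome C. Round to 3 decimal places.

The posterior is Dirichlet(αᵢ + nᵢ) = Dirichlet(7, 9, 16).
For a Dirichlet(a₁,…,a_K) with all aᵢ > 1, the mode has j-th component (aⱼ − 1)/(Σaᵢ − K).
Here Σaᵢ = 32 and K = 3, so p_C = (16 − 1)/(32 − 3) = 15/29 ≈ 0.517.

MAP estimate of p_C = 0.517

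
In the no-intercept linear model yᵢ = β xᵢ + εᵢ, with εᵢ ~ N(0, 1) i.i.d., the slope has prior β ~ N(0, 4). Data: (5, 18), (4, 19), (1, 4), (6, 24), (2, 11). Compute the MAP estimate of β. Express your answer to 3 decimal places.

log p(β | y) = −Σ(yᵢ − βxᵢ)²/(2·1) − β²/(2·4) + const.
Setting the derivative to zero: Σxᵢ(yᵢ − βxᵢ)/1 − β/4 = 0, so β = Σxᵢyᵢ / (Σxᵢ² + σ²/τ²).
Σxᵢyᵢ = 5·18 + 4·19 + 1·4 + 6·24 + 2·11 = 336; Σxᵢ² = 82; σ²/τ² = 0.25.
β̂_MAP = 336 / (82 + 0.25) = 336/82.25 ≈ 4.085.

β̂_MAP = 4.085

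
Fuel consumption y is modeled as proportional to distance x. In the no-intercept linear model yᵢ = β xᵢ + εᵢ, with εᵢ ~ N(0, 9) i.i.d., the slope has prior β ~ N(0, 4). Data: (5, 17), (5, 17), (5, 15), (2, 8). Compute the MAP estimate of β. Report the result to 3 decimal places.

log p(β | y) = −Σ(yᵢ − βxᵢ)²/(2·9) − β²/(2·4) + const.
Setting the derivative to zero: Σxᵢ(yᵢ − βxᵢ)/9 − β/4 = 0, so β = Σxᵢyᵢ / (Σxᵢ² + σ²/τ²).
Σxᵢyᵢ = 5·17 + 5·17 + 5·15 + 2·8 = 261; Σxᵢ² = 79; σ²/τ² = 2.25.
β̂_MAP = 261 / (79 + 2.25) = 261/81.25 ≈ 3.212.

β̂_MAP = 3.212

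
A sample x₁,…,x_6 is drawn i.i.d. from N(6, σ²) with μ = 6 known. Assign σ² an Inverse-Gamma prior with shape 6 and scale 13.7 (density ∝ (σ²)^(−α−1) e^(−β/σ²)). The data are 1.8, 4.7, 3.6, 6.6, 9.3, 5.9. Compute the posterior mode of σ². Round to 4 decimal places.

σ̂²_MAP = 3.1875

Sum of squared deviations about the known mean: SS = (1.8−6)² + (4.7−6)² + (3.6−6)² + (6.6−6)² + (9.3−6)² + (5.9−6)² = 36.35.
The Normal likelihood contributes (σ²)^(−n/2) exp(−SS/(2σ²)), so the posterior is Inverse-Gamma(α + n/2, β + SS/2) = Inverse-Gamma(9, 31.875).
The mode of Inverse-Gamma(a, b) is b/(a+1) = 31.875/10 ≈ 3.1875.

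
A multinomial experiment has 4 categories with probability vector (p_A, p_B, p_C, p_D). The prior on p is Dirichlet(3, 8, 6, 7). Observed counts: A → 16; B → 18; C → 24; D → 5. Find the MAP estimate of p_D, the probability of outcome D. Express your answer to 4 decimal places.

MAP estimate of p_D = 0.1325

The posterior is Dirichlet(αᵢ + nᵢ) = Dirichlet(19, 26, 30, 12).
For a Dirichlet(a₁,…,a_K) with all aᵢ > 1, the mode has j-th component (aⱼ − 1)/(Σaᵢ − K).
Here Σaᵢ = 87 and K = 4, so p_D = (12 − 1)/(87 − 4) = 11/83 ≈ 0.1325.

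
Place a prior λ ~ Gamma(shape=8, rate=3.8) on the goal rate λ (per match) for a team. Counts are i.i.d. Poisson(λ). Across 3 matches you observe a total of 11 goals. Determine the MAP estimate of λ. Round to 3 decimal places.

Σxᵢ = 11, n = 3.
Posterior ∝ λ^7e^(−3.8λ) · λ^11e^(−3λ) = λ^18e^(−6.8λ), i.e. Gamma(shape=19, rate=6.8).
The mode of a Gamma(a, b) with a ≥ 1 (shape–rate) is (a−1)/b = 18/6.8 ≈ 2.647.

λ̂_MAP = 2.647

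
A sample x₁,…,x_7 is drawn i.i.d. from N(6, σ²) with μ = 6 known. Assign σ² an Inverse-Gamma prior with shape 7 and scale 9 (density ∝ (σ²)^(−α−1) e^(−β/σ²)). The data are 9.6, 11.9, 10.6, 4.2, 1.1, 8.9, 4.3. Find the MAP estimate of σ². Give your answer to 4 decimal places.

Sum of squared deviations about the known mean: SS = (9.6−6)² + (11.9−6)² + (10.6−6)² + (4.2−6)² + (1.1−6)² + (8.9−6)² + (4.3−6)² = 107.48.
The Normal likelihood contributes (σ²)^(−n/2) exp(−SS/(2σ²)), so the posterior is Inverse-Gamma(α + n/2, β + SS/2) = Inverse-Gamma(10.5, 62.74).
The mode of Inverse-Gamma(a, b) is b/(a+1) = 62.74/11.5 ≈ 5.4557.

σ̂²_MAP = 5.4557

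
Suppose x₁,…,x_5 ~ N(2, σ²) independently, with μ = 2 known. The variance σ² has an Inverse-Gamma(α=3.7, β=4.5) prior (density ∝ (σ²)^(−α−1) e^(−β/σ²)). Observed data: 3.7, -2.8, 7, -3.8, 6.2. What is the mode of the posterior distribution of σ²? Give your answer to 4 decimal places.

σ̂²_MAP = 7.7229

Sum of squared deviations about the known mean: SS = (3.7−2)² + (-2.8−2)² + (7−2)² + (-3.8−2)² + (6.2−2)² = 102.21.
The Normal likelihood contributes (σ²)^(−n/2) exp(−SS/(2σ²)), so the posterior is Inverse-Gamma(α + n/2, β + SS/2) = Inverse-Gamma(6.2, 55.605).
The mode of Inverse-Gamma(a, b) is b/(a+1) = 55.605/7.2 ≈ 7.7229.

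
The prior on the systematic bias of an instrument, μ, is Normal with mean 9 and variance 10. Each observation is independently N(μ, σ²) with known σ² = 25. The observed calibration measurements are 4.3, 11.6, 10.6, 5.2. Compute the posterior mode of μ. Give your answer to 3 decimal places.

n = 4; x̄ = (4.3 + 11.6 + 10.6 + 5.2)/4 = 31.7/4 = 7.925.
For a Normal prior and Normal likelihood with known variance, the posterior is Normal; its mode equals its mean, the precision-weighted average.
Prior precision 1/σ₀² = 1/10 = 0.1; data precision n/σ² = 4/25 = 0.16.
μ̂ = (0.1·9 + 0.16·7.925) / (0.1 + 0.16) = 2.168/0.26 = 542/65 ≈ 8.338.

μ̂_MAP = 8.338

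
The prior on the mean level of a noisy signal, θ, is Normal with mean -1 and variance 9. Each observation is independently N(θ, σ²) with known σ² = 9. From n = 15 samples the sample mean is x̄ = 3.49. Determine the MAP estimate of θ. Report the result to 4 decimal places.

n = 15, x̄ = 3.49.
For a Normal prior and Normal likelihood with known variance, the posterior is Normal; its mode equals its mean, the precision-weighted average.
Prior precision 1/σ₀² = 1/9; data precision n/σ² = 15/9 = 5/3.
θ̂ = ((1/9)·(-1) + (5/3)·3.49) / (1/9 + 5/3) = (1027/180)/(16/9) = 3.209375 ≈ 3.2094.

θ̂_MAP = 3.2094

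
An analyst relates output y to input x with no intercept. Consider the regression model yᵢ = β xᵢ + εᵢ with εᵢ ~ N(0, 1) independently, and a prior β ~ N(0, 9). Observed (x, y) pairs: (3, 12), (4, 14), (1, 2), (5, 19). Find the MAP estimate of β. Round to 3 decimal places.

β̂_MAP = 3.698

log p(β | y) = −Σ(yᵢ − βxᵢ)²/(2·1) − β²/(2·9) + const.
Setting the derivative to zero: Σxᵢ(yᵢ − βxᵢ)/1 − β/9 = 0, so β = Σxᵢyᵢ / (Σxᵢ² + σ²/τ²).
Σxᵢyᵢ = 3·12 + 4·14 + 1·2 + 5·19 = 189; Σxᵢ² = 51; σ²/τ² = 1/9.
β̂_MAP = 189 / (51 + 1/9) = 189/(460/9) = 1701/460 ≈ 3.698.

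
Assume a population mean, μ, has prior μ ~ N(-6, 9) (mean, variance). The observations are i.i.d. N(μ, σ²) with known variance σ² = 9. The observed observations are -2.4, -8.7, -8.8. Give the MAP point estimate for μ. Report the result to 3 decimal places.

μ̂_MAP = -6.475

n = 3; x̄ = ((-2.4) + (-8.7) + (-8.8))/3 = -19.9/3 = -199/30 ≈ -6.6333.
For a Normal prior and Normal likelihood with known variance, the posterior is Normal; its mode equals its mean, the precision-weighted average.
Prior precision 1/σ₀² = 1/9; data precision n/σ² = 3/9 = 1/3.
μ̂ = ((1/9)·(-6) + (1/3)·(-199/30)) / (1/9 + 1/3) = (-259/90)/(4/9) = -6.475.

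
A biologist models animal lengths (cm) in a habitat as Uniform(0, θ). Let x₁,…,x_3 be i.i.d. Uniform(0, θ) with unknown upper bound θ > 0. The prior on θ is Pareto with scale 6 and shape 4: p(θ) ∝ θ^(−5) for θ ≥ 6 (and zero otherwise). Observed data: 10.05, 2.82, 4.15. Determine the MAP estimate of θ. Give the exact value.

θ̂_MAP = 10.05

The Uniform(0, θ) likelihood is θ^(−n) for θ ≥ max(xᵢ), zero otherwise. Here max(xᵢ) = 10.05.
Posterior ∝ θ^(−5) · θ^(−3) = θ^(−8) on θ ≥ max(6, 10.05) = 10.05.
This density is strictly decreasing in θ, so the posterior mode lies at the lower boundary of the support.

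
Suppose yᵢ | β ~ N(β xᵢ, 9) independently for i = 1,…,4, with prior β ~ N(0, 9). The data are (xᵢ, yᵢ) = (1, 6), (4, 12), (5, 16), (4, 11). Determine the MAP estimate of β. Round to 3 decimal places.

log p(β | y) = −Σ(yᵢ − βxᵢ)²/(2·9) − β²/(2·9) + const.
Setting the derivative to zero: Σxᵢ(yᵢ − βxᵢ)/9 − β/9 = 0, so β = Σxᵢyᵢ / (Σxᵢ² + σ²/τ²).
Σxᵢyᵢ = 1·6 + 4·12 + 5·16 + 4·11 = 178; Σxᵢ² = 58; σ²/τ² = 1.
β̂_MAP = 178 / (58 + 1) = 178/59 ≈ 3.017.

β̂_MAP = 3.017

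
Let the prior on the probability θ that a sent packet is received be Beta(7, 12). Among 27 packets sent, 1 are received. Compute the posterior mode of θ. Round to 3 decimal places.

Prior: Beta(7, 12).
Data: 1 success in 27 trials. The binomial likelihood contributes θ(1−θ)^26, so the posterior is Beta(7+1, 12+26) = Beta(8, 38).
For Beta(a, b) with a, b > 1 the mode is (a−1)/(a+b−2) = 7/44 ≈ 0.159.

θ̂_MAP = 0.159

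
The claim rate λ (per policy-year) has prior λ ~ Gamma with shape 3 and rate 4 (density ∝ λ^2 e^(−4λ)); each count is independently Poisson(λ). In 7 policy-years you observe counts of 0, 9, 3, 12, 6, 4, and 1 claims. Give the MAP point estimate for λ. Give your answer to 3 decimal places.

λ̂_MAP = 3.364

Σxᵢ = 0+9+3+12+6+4+1 = 35, with n = 7.
Posterior ∝ λ^2e^(−4λ) · λ^35e^(−7λ) = λ^37e^(−11λ), i.e. Gamma(shape=38, rate=11).
The mode of a Gamma(a, b) with a ≥ 1 (shape–rate) is (a−1)/b = 37/11 ≈ 3.364.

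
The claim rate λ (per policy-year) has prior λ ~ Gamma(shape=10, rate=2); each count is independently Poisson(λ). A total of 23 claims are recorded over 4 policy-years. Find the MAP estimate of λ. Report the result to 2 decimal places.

Σxᵢ = 23, n = 4.
Posterior ∝ λ^9e^(−2λ) · λ^23e^(−4λ) = λ^32e^(−6λ), i.e. Gamma(shape=33, rate=6).
The mode of a Gamma(a, b) with a ≥ 1 (shape–rate) is (a−1)/b = 32/6 ≈ 5.33.

λ̂_MAP = 5.33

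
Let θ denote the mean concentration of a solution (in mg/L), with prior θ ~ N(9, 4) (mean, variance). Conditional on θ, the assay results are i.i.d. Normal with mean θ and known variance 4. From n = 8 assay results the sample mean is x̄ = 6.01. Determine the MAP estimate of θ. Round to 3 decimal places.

n = 8, x̄ = 6.01.
For a Normal prior and Normal likelihood with known variance, the posterior is Normal; its mode equals its mean, the precision-weighted average.
Prior precision 1/σ₀² = 1/4 = 0.25; data precision n/σ² = 8/4 = 2.
θ̂ = (0.25·9 + 2·6.01) / (0.25 + 2) = 14.27/2.25 = 1427/225 ≈ 6.342.

θ̂_MAP = 6.342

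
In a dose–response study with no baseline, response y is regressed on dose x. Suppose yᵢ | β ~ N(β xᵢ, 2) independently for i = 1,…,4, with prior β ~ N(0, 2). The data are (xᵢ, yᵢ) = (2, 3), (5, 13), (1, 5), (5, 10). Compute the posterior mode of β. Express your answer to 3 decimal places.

log p(β | y) = −Σ(yᵢ − βxᵢ)²/(2·2) − β²/(2·2) + const.
Setting the derivative to zero: Σxᵢ(yᵢ − βxᵢ)/2 − β/2 = 0, so β = Σxᵢyᵢ / (Σxᵢ² + σ²/τ²).
Σxᵢyᵢ = 2·3 + 5·13 + 1·5 + 5·10 = 126; Σxᵢ² = 55; σ²/τ² = 1.
β̂_MAP = 126 / (55 + 1) = 126/56 ≈ 2.250.

β̂_MAP = 2.250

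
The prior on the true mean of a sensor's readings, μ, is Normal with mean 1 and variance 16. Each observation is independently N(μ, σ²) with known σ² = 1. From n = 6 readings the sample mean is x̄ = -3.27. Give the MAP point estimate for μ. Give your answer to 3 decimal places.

n = 6, x̄ = -3.27.
For a Normal prior and Normal likelihood with known variance, the posterior is Normal; its mode equals its mean, the precision-weighted average.
Prior precision 1/σ₀² = 1/16 = 0.0625; data precision n/σ² = 6/1 = 6.
μ̂ = (0.0625·1 + 6·(-3.27)) / (0.0625 + 6) = (-19.5575)/6.0625 = -7823/2425 ≈ -3.226.

μ̂_MAP = -3.226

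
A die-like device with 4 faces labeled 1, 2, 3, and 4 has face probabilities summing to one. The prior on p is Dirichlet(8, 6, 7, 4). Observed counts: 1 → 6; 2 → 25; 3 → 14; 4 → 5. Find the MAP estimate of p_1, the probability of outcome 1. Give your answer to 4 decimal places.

The posterior is Dirichlet(αᵢ + nᵢ) = Dirichlet(14, 31, 21, 9).
For a Dirichlet(a₁,…,a_K) with all aᵢ > 1, the mode has j-th component (aⱼ − 1)/(Σaᵢ − K).
Here Σaᵢ = 75 and K = 4, so p_1 = (14 − 1)/(75 − 4) = 13/71 ≈ 0.1831.

MAP estimate: 0.1831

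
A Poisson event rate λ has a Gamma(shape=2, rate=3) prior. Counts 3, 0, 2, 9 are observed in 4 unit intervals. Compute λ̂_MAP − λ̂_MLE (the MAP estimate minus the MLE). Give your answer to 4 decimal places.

Σxᵢ = 14. Posterior is Gamma(16, 7); MAP = (16−1)/7 = 15/7 ≈ 2.14286.
MLE = x̄ = 14/4 ≈ 3.50000.
Difference = 15/7 − 14/4 = -19/14 ≈ -1.3571.

MAP − MLE = -1.3571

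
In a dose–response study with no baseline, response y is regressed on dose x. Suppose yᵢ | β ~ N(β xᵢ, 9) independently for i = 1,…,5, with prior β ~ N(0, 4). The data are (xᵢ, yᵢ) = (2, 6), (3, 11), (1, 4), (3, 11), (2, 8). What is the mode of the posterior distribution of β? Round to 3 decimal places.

log p(β | y) = −Σ(yᵢ − βxᵢ)²/(2·9) − β²/(2·4) + const.
Setting the derivative to zero: Σxᵢ(yᵢ − βxᵢ)/9 − β/4 = 0, so β = Σxᵢyᵢ / (Σxᵢ² + σ²/τ²).
Σxᵢyᵢ = 2·6 + 3·11 + 1·4 + 3·11 + 2·8 = 98; Σxᵢ² = 27; σ²/τ² = 2.25.
β̂_MAP = 98 / (27 + 2.25) = 98/29.25 ≈ 3.350.

β̂_MAP = 3.350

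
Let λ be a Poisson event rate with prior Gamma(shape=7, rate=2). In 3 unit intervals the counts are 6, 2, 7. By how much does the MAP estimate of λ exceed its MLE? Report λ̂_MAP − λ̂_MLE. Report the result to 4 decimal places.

Σxᵢ = 15. Posterior is Gamma(22, 5); MAP = (22−1)/5 = 21/5 ≈ 4.20000.
MLE = x̄ = 15/3 ≈ 5.00000.
Difference = 21/5 − 15/3 = -4/5 ≈ -0.8000.

MAP − MLE = -0.8000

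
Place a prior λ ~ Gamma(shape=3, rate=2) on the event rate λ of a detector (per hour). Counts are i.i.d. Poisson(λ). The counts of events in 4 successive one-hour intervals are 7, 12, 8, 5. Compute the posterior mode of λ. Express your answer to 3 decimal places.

λ̂_MAP = 5.667

Σxᵢ = 7+12+8+5 = 32, with n = 4.
Posterior ∝ λ^2e^(−2λ) · λ^32e^(−4λ) = λ^34e^(−6λ), i.e. Gamma(shape=35, rate=6).
The mode of a Gamma(a, b) with a ≥ 1 (shape–rate) is (a−1)/b = 34/6 ≈ 5.667.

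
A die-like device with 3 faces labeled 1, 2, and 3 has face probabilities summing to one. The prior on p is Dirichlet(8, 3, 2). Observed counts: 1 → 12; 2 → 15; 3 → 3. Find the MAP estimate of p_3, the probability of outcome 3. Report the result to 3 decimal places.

The posterior is Dirichlet(αᵢ + nᵢ) = Dirichlet(20, 18, 5).
For a Dirichlet(a₁,…,a_K) with all aᵢ > 1, the mode has j-th component (aⱼ − 1)/(Σaᵢ − K).
Here Σaᵢ = 43 and K = 3, so p_3 = (5 − 1)/(43 − 3) = 4/40 ≈ 0.100.

MAP estimate: 0.100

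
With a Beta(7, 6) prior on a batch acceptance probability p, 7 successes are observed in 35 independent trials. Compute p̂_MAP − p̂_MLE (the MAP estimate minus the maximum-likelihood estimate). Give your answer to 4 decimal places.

Posterior is Beta(14, 34); MAP = (14−1)/(48−2) = 13/46 ≈ 0.28261.
MLE ignores the prior: p̂_MLE = k/n = 7/35 ≈ 0.20000.
Difference = 13/46 − 7/35 = 19/230 ≈ 0.0826.

MAP − MLE = 0.0826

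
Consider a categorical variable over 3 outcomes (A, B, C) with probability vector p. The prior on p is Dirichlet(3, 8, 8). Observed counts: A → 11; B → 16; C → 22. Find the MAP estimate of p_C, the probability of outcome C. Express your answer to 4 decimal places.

The posterior is Dirichlet(αᵢ + nᵢ) = Dirichlet(14, 24, 30).
For a Dirichlet(a₁,…,a_K) with all aᵢ > 1, the mode has j-th component (aⱼ − 1)/(Σaᵢ − K).
Here Σaᵢ = 68 and K = 3, so p_C = (30 − 1)/(68 − 3) = 29/65 ≈ 0.4462.

MAP estimate of p_C = 0.4462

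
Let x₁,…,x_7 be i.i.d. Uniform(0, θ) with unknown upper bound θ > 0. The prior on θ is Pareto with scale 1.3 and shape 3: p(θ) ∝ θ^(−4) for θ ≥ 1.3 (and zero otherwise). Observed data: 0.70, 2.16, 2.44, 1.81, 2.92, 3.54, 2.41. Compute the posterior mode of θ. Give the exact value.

The Uniform(0, θ) likelihood is θ^(−n) for θ ≥ max(xᵢ), zero otherwise. Here max(xᵢ) = 3.54.
Posterior ∝ θ^(−4) · θ^(−7) = θ^(−11) on θ ≥ max(1.3, 3.54) = 3.54.
This density is strictly decreasing in θ, so the posterior mode lies at the lower boundary of the support.

θ̂_MAP = 3.54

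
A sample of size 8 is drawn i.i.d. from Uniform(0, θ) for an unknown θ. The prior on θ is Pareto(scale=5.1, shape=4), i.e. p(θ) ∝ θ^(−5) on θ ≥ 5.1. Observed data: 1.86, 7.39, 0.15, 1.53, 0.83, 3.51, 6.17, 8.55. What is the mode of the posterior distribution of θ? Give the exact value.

The Uniform(0, θ) likelihood is θ^(−n) for θ ≥ max(xᵢ), zero otherwise. Here max(xᵢ) = 8.55.
Posterior ∝ θ^(−5) · θ^(−8) = θ^(−13) on θ ≥ max(5.1, 8.55) = 8.55.
This density is strictly decreasing in θ, so the posterior mode lies at the lower boundary of the support.

θ̂_MAP = 8.55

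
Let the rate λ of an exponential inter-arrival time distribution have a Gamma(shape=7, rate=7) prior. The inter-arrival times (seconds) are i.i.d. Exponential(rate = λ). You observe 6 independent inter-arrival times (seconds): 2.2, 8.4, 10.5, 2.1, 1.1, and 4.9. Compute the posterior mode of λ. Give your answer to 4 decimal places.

The Exponential(rate=λ) likelihood is ∝ λ^n e^(−λΣtᵢ). Here n = 6 and Σtᵢ = 2.2 + 8.4 + 10.5 + 2.1 + 1.1 + 4.9 = 29.2.
Posterior ∝ λ^6e^(−7λ) · λ^6e^(−29.2λ) = λ^12e^(−36.2λ), i.e. Gamma(13, 36.2).
Mode = (a−1)/b = 12/36.2 ≈ 0.3315.

λ̂_MAP = 0.3315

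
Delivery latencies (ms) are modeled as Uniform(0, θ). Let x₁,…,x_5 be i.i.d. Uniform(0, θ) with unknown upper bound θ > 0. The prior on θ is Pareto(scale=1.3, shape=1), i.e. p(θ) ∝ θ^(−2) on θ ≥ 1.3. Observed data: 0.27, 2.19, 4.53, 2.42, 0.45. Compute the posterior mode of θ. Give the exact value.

The Uniform(0, θ) likelihood is θ^(−n) for θ ≥ max(xᵢ), zero otherwise. Here max(xᵢ) = 4.53.
Posterior ∝ θ^(−2) · θ^(−5) = θ^(−7) on θ ≥ max(1.3, 4.53) = 4.53.
This density is strictly decreasing in θ, so the posterior mode lies at the lower boundary of the support.

θ̂_MAP = 4.53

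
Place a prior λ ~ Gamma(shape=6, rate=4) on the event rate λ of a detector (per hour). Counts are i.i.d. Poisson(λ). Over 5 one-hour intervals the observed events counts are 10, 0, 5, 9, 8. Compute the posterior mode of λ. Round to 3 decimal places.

Σxᵢ = 10+0+5+9+8 = 32, with n = 5.
Posterior ∝ λ^5e^(−4λ) · λ^32e^(−5λ) = λ^37e^(−9λ), i.e. Gamma(shape=38, rate=9).
The mode of a Gamma(a, b) with a ≥ 1 (shape–rate) is (a−1)/b = 37/9 ≈ 4.111.

λ̂_MAP = 4.111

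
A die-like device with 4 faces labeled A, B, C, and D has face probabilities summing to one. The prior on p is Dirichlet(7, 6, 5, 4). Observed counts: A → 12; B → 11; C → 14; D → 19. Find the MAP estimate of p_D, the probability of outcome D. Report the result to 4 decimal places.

The posterior is Dirichlet(αᵢ + nᵢ) = Dirichlet(19, 17, 19, 23).
For a Dirichlet(a₁,…,a_K) with all aᵢ > 1, the mode has j-th component (aⱼ − 1)/(Σaᵢ − K).
Here Σaᵢ = 78 and K = 4, so p_D = (23 − 1)/(78 − 4) = 22/74 ≈ 0.2973.

MAP estimate of p_D = 0.2973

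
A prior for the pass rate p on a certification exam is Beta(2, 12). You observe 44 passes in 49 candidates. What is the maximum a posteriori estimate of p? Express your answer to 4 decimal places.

p̂_MAP = 0.7377

Prior: Beta(2, 12).
Data: 44 successes in 49 trials. The binomial likelihood contributes p^44(1−p)^5, so the posterior is Beta(2+44, 12+5) = Beta(46, 17).
For Beta(a, b) with a, b > 1 the mode is (a−1)/(a+b−2) = 45/61 ≈ 0.7377.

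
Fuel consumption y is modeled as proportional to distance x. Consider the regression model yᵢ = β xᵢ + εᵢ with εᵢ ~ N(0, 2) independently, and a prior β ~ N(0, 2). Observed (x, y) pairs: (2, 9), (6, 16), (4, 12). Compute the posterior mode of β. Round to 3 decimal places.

log p(β | y) = −Σ(yᵢ − βxᵢ)²/(2·2) − β²/(2·2) + const.
Setting the derivative to zero: Σxᵢ(yᵢ − βxᵢ)/2 − β/2 = 0, so β = Σxᵢyᵢ / (Σxᵢ² + σ²/τ²).
Σxᵢyᵢ = 2·9 + 6·16 + 4·12 = 162; Σxᵢ² = 56; σ²/τ² = 1.
β̂_MAP = 162 / (56 + 1) = 162/57 ≈ 2.842.

β̂_MAP = 2.842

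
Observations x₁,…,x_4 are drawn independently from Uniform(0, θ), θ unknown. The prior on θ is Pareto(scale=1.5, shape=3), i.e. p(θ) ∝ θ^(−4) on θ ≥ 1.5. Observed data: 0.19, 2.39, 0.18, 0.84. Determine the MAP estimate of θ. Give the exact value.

θ̂_MAP = 2.39

The Uniform(0, θ) likelihood is θ^(−n) for θ ≥ max(xᵢ), zero otherwise. Here max(xᵢ) = 2.39.
Posterior ∝ θ^(−4) · θ^(−4) = θ^(−8) on θ ≥ max(1.5, 2.39) = 2.39.
This density is strictly decreasing in θ, so the posterior mode lies at the lower boundary of the support.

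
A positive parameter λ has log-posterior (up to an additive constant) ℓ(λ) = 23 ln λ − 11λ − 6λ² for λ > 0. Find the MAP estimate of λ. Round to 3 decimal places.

λ̂_MAP = 1.000

ℓ'(λ) = 23/λ − 11 − 12λ. Setting this to zero and multiplying by λ: 12λ² + 11λ − 23 = 0.
λ = (−11 + √(11² + 4·12·23)) / (2·12) = (−11 + √1225) / 24 = (−11 + 35)/24 = 1.
ℓ''(λ) = −23/λ² − 12 < 0, confirming a maximum.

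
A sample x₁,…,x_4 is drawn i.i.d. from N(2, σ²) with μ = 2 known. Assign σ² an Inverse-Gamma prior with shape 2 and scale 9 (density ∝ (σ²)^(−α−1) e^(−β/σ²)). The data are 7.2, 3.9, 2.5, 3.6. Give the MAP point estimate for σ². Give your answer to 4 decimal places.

σ̂²_MAP = 5.1460

Sum of squared deviations about the known mean: SS = (7.2−2)² + (3.9−2)² + (2.5−2)² + (3.6−2)² = 33.46.
The Normal likelihood contributes (σ²)^(−n/2) exp(−SS/(2σ²)), so the posterior is Inverse-Gamma(α + n/2, β + SS/2) = Inverse-Gamma(4, 25.73).
The mode of Inverse-Gamma(a, b) is b/(a+1) = 25.73/5 ≈ 5.1460.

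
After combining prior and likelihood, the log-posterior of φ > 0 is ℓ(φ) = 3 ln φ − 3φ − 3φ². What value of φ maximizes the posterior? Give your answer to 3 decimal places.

ℓ'(φ) = 3/φ − 3 − 6φ. Setting this to zero and multiplying by φ: 6φ² + 3φ − 3 = 0.
φ = (−3 + √(3² + 4·6·3)) / (2·6) = (−3 + √81) / 12 = (−3 + 9)/12 = 1/2.
ℓ''(φ) = −3/φ² − 6 < 0, confirming a maximum.

φ̂_MAP = 0.500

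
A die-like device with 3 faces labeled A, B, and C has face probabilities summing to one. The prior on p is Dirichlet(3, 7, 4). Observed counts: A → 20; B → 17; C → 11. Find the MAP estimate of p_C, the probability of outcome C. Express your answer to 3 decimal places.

The posterior is Dirichlet(αᵢ + nᵢ) = Dirichlet(23, 24, 15).
For a Dirichlet(a₁,…,a_K) with all aᵢ > 1, the mode has j-th component (aⱼ − 1)/(Σaᵢ − K).
Here Σaᵢ = 62 and K = 3, so p_C = (15 − 1)/(62 − 3) = 14/59 ≈ 0.237.

MAP estimate of p_C = 0.237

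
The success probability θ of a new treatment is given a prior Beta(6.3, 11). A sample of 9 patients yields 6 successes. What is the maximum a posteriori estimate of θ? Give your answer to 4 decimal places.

θ̂_MAP = 0.4650

Prior: Beta(6.3, 11).
Data: 6 successes in 9 trials. The binomial likelihood contributes θ^6(1−θ)^3, so the posterior is Beta(6.3+6, 11+3) = Beta(12.3, 14).
For Beta(a, b) with a, b > 1 the mode is (a−1)/(a+b−2) = 11.3/24.3 ≈ 0.4650.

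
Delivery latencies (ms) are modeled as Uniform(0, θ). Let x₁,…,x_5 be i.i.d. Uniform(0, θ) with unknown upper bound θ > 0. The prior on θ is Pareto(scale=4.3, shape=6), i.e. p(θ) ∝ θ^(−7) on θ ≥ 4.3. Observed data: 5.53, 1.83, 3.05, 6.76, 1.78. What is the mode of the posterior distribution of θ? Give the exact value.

θ̂_MAP = 6.76

The Uniform(0, θ) likelihood is θ^(−n) for θ ≥ max(xᵢ), zero otherwise. Here max(xᵢ) = 6.76.
Posterior ∝ θ^(−7) · θ^(−5) = θ^(−12) on θ ≥ max(4.3, 6.76) = 6.76.
This density is strictly decreasing in θ, so the posterior mode lies at the lower boundary of the support.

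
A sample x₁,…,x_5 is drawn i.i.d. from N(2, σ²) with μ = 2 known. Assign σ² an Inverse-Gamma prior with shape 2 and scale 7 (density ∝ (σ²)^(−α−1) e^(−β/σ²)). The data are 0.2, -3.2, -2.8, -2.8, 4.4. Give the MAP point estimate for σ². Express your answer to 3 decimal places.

σ̂²_MAP = 8.738

Sum of squared deviations about the known mean: SS = (0.2−2)² + (-3.2−2)² + (-2.8−2)² + (-2.8−2)² + (4.4−2)² = 82.12.
The Normal likelihood contributes (σ²)^(−n/2) exp(−SS/(2σ²)), so the posterior is Inverse-Gamma(α + n/2, β + SS/2) = Inverse-Gamma(4.5, 48.06).
The mode of Inverse-Gamma(a, b) is b/(a+1) = 48.06/5.5 ≈ 8.738.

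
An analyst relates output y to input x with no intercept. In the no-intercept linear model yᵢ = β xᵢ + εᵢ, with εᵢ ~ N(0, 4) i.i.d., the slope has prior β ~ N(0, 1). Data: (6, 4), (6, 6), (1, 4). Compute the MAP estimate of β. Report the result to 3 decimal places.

log p(β | y) = −Σ(yᵢ − βxᵢ)²/(2·4) − β²/(2·1) + const.
Setting the derivative to zero: Σxᵢ(yᵢ − βxᵢ)/4 − β/1 = 0, so β = Σxᵢyᵢ / (Σxᵢ² + σ²/τ²).
Σxᵢyᵢ = 6·4 + 6·6 + 1·4 = 64; Σxᵢ² = 73; σ²/τ² = 4.
β̂_MAP = 64 / (73 + 4) = 64/77 ≈ 0.831.

β̂_MAP = 0.831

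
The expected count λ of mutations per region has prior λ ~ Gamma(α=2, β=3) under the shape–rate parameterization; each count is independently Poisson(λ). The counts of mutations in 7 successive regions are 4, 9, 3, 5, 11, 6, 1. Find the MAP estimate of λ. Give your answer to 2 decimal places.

Σxᵢ = 4+9+3+5+11+6+1 = 39, with n = 7.
Posterior ∝ λe^(−3λ) · λ^39e^(−7λ) = λ^40e^(−10λ), i.e. Gamma(shape=41, rate=10).
The mode of a Gamma(a, b) with a ≥ 1 (shape–rate) is (a−1)/b = 40/10 ≈ 4.00.

λ̂_MAP = 4.00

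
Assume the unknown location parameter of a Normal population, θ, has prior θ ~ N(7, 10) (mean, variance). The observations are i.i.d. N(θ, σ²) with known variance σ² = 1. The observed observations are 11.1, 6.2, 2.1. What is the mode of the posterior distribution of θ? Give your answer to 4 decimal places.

θ̂_MAP = 6.4839

n = 3; x̄ = (11.1 + 6.2 + 2.1)/3 = 19.4/3 = 97/15 ≈ 6.4667.
For a Normal prior and Normal likelihood with known variance, the posterior is Normal; its mode equals its mean, the precision-weighted average.
Prior precision 1/σ₀² = 1/10 = 0.1; data precision n/σ² = 3/1 = 3.
θ̂ = (0.1·7 + 3·(97/15)) / (0.1 + 3) = 20.1/3.1 = 201/31 ≈ 6.4839.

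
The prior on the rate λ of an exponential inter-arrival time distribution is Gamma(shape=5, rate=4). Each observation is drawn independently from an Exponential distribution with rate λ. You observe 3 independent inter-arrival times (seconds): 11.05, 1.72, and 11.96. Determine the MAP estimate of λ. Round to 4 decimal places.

The Exponential(rate=λ) likelihood is ∝ λ^n e^(−λΣtᵢ). Here n = 3 and Σtᵢ = 11.05 + 1.72 + 11.96 = 24.73.
Posterior ∝ λ^4e^(−4λ) · λ^3e^(−24.73λ) = λ^7e^(−28.73λ), i.e. Gamma(8, 28.73).
Mode = (a−1)/b = 7/28.73 ≈ 0.2436.

λ̂_MAP = 0.2436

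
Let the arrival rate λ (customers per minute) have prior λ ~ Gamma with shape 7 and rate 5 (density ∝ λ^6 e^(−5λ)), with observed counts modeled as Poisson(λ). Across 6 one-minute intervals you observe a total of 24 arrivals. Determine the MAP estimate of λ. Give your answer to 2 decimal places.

Σxᵢ = 24, n = 6.
Posterior ∝ λ^6e^(−5λ) · λ^24e^(−6λ) = λ^30e^(−11λ), i.e. Gamma(shape=31, rate=11).
The mode of a Gamma(a, b) with a ≥ 1 (shape–rate) is (a−1)/b = 30/11 ≈ 2.73.

λ̂_MAP = 2.73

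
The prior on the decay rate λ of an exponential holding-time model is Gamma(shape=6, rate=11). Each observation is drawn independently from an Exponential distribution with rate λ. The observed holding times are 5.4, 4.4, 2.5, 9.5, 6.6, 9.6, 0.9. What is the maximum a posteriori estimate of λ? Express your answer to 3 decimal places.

λ̂_MAP = 0.240

The Exponential(rate=λ) likelihood is ∝ λ^n e^(−λΣtᵢ). Here n = 7 and Σtᵢ = 5.4 + 4.4 + 2.5 + 9.5 + 6.6 + 9.6 + 0.9 = 38.9.
Posterior ∝ λ^5e^(−11λ) · λ^7e^(−38.9λ) = λ^12e^(−49.9λ), i.e. Gamma(13, 49.9).
Mode = (a−1)/b = 12/49.9 ≈ 0.240.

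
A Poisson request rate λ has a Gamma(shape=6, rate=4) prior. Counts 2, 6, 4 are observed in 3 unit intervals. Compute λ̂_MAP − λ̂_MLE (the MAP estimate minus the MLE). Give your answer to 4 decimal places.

Σxᵢ = 12. Posterior is Gamma(18, 7); MAP = (18−1)/7 = 17/7 ≈ 2.42857.
MLE = x̄ = 12/3 ≈ 4.00000.
Difference = 17/7 − 12/3 = -11/7 ≈ -1.5714.

MAP − MLE = -1.5714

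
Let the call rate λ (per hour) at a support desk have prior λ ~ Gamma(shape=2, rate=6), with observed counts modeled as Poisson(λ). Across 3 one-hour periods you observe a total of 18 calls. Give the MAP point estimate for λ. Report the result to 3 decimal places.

λ̂_MAP = 2.111

Σxᵢ = 18, n = 3.
Posterior ∝ λe^(−6λ) · λ^18e^(−3λ) = λ^19e^(−9λ), i.e. Gamma(shape=20, rate=9).
The mode of a Gamma(a, b) with a ≥ 1 (shape–rate) is (a−1)/b = 19/9 ≈ 2.111.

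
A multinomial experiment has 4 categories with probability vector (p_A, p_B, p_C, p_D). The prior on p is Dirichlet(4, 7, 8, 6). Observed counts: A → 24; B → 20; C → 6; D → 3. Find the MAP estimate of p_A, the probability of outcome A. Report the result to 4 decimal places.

MAP estimate of p_A = 0.3649

The posterior is Dirichlet(αᵢ + nᵢ) = Dirichlet(28, 27, 14, 9).
For a Dirichlet(a₁,…,a_K) with all aᵢ > 1, the mode has j-th component (aⱼ − 1)/(Σaᵢ − K).
Here Σaᵢ = 78 and K = 4, so p_A = (28 − 1)/(78 − 4) = 27/74 ≈ 0.3649.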